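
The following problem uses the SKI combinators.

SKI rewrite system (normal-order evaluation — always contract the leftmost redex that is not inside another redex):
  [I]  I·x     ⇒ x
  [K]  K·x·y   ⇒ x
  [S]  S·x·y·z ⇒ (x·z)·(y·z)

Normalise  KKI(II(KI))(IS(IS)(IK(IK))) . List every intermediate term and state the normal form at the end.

  start: KKI(II(KI))(IS(IS)(IK(IK)))
  step 1: K(II(KI))(IS(IS)(IK(IK)))
  step 2: II(KI)
  step 3: I(KI)
  step 4: KI

Answer: normal form = KI  (in 4 steps)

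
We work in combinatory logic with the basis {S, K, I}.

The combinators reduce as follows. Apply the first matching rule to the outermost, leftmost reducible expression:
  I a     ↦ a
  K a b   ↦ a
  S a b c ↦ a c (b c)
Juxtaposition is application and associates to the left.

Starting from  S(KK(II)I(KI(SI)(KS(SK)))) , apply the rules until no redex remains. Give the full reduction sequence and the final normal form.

Answer: normal form = SI  (in 2 steps)

Derivation:
  start: S(KK(II)I(KI(SI)(KS(SK))))
  →1  S(KI(KI(SI)(KS(SK))))
  →2  SI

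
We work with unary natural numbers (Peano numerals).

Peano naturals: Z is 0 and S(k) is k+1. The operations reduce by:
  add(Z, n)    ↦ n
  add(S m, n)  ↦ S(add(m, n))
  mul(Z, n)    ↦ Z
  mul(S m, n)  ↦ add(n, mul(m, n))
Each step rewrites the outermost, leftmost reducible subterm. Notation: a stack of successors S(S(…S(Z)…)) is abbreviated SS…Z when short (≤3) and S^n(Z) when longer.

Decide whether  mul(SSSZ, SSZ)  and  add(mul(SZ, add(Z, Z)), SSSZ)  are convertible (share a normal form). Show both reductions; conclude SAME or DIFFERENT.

Term A:
  start: mul(SSSZ, SSZ)
  →1  add(SSZ, mul(SSZ, SSZ))
  →2  S(add(SZ, mul(SSZ, SSZ)))
  →3  S(S(add(Z, mul(SSZ, SSZ))))
  →4  S(S(mul(SSZ, SSZ)))
  →5  S(S(add(SSZ, mul(SZ, SSZ))))
  →6  S(S(S(add(SZ, mul(SZ, SSZ)))))
  →7  S(S(S(S(add(Z, mul(SZ, SSZ))))))
  →8  S(S(S(S(mul(SZ, SSZ)))))
  →9  S(S(S(S(add(SSZ, mul(Z, SSZ))))))
  →10  S(S(S(S(S(add(SZ, mul(Z, SSZ)))))))
  →11  S(S(S(S(S(S(add(Z, mul(Z, SSZ))))))))
  →12  S(S(S(S(S(S(mul(Z, SSZ)))))))
  →13  S^6(Z)

Term B:
  start: add(mul(SZ, add(Z, Z)), SSSZ)
  →1  add(add(add(Z, Z), mul(Z, add(Z, Z))), SSSZ)
  →2  add(add(Z, mul(Z, add(Z, Z))), SSSZ)
  →3  add(mul(Z, add(Z, Z)), SSSZ)
  →4  add(Z, SSSZ)
  →5  SSSZ

Answer: DIFFERENT — A ⇓ S^6(Z), B ⇓ SSSZ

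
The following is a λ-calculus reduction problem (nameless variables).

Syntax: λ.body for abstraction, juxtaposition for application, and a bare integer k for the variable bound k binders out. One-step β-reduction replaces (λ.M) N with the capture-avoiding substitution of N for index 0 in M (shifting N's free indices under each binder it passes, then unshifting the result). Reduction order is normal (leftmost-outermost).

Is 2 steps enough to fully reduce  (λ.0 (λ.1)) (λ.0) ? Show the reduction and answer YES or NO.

Answer: YES — reaches normal form λ.λ.0 in 2 ≤ 2 steps

Derivation:
  start: (λ.0 (λ.1)) (λ.0)
  [1] (λ.0) (λ.λ.0)
  [2] λ.λ.0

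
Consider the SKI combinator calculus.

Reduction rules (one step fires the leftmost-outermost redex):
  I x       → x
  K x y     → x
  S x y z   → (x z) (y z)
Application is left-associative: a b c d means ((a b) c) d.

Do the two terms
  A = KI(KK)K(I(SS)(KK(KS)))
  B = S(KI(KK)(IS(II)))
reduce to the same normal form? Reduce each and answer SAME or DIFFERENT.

Answer: DIFFERENT — A ⇓ K(SSK), B ⇓ S(SI)

Reduction:
Term A:
  start: KI(KK)K(I(SS)(KK(KS)))
  →1  IK(I(SS)(KK(KS)))
  →2  K(I(SS)(KK(KS)))
  →3  K(SS(KK(KS)))
  →4  K(SSK)

Term B:
  start: S(KI(KK)(IS(II)))
  →1  S(I(IS(II)))
  →2  S(IS(II))
  →3  S(S(II))
  →4  S(SI)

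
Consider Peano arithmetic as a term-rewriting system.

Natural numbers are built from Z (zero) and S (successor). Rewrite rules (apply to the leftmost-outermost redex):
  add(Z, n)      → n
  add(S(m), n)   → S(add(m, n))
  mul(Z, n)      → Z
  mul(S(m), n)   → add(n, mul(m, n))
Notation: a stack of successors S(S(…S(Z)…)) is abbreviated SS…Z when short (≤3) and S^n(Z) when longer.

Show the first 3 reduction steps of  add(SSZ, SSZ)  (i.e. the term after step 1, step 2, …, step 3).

  start: add(SSZ, SSZ)
  [1] S(add(SZ, SSZ))
  [2] S(S(add(Z, SSZ)))
  [3] S^4(Z)

Answer: after 3 steps: S^4(Z)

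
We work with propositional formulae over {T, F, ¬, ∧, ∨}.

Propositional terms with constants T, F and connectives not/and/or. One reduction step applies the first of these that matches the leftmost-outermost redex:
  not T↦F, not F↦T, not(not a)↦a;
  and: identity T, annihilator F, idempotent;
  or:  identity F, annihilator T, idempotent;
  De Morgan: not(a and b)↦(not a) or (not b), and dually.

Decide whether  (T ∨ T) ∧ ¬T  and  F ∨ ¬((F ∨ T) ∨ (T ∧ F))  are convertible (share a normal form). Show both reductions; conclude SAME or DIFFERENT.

Term A:
  start: (T ∨ T) ∧ ¬T
  [1] T ∧ ¬T
  [2] ¬T
  [3] F

Term B:
  start: F ∨ ¬((F ∨ T) ∨ (T ∧ F))
  [1] ¬((F ∨ T) ∨ (T ∧ F))
  [2] ¬(F ∨ T) ∧ ¬(T ∧ F)
  [3] (¬F ∧ ¬T) ∧ ¬(T ∧ F)
  [4] (T ∧ ¬T) ∧ ¬(T ∧ F)
  [5] ¬T ∧ ¬(T ∧ F)
  [6] F ∧ ¬(T ∧ F)
  [7] F

Answer: SAME — A ⇓ F, B ⇓ F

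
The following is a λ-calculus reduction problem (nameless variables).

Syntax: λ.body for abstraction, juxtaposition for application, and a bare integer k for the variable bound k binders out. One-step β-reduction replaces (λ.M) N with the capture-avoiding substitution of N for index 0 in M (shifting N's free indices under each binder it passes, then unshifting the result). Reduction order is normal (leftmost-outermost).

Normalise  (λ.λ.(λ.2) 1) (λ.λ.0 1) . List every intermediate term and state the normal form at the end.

Answer: normal form = λ.λ.λ.0 1  (in 2 steps)

Reduction:
  start: (λ.λ.(λ.2) 1) (λ.λ.0 1)
  →1  λ.(λ.λ.λ.0 1) (λ.λ.0 1)
  →2  λ.λ.λ.0 1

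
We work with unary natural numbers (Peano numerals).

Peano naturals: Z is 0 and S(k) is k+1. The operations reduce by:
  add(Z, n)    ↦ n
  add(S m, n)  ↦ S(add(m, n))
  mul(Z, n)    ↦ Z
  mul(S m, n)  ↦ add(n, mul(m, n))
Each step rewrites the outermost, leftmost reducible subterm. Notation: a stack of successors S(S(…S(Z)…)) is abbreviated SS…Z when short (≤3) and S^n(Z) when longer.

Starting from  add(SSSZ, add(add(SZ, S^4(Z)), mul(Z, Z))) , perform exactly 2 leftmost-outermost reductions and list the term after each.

  start: add(SSSZ, add(add(SZ, S^4(Z)), mul(Z, Z)))
  step 1: S(add(SSZ, add(add(SZ, S^4(Z)), mul(Z, Z))))
  step 2: S(S(add(SZ, add(add(SZ, S^4(Z)), mul(Z, Z)))))

Answer: after 2 steps: S(S(add(SZ, add(add(SZ, S^4(Z)), mul(Z, Z)))))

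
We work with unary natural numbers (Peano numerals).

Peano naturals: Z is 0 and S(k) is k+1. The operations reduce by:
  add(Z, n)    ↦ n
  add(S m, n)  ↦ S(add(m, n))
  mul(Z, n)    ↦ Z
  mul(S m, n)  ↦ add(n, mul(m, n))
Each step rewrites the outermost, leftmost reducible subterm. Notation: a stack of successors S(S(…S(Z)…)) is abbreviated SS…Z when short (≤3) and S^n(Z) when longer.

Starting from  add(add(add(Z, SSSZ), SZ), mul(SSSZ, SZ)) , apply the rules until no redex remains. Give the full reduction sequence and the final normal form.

  start: add(add(add(Z, SSSZ), SZ), mul(SSSZ, SZ))
  step 1: add(add(SSSZ, SZ), mul(SSSZ, SZ))
  step 2: add(S(add(SSZ, SZ)), mul(SSSZ, SZ))
  step 3: S(add(add(SSZ, SZ), mul(SSSZ, SZ)))
  step 4: S(add(S(add(SZ, SZ)), mul(SSSZ, SZ)))
  step 5: S(S(add(add(SZ, SZ), mul(SSSZ, SZ))))
  step 6: S(S(add(S(add(Z, SZ)), mul(SSSZ, SZ))))
  step 7: S(S(S(add(add(Z, SZ), mul(SSSZ, SZ)))))
  step 8: S(S(S(add(SZ, mul(SSSZ, SZ)))))
  step 9: S(S(S(S(add(Z, mul(SSSZ, SZ))))))
  step 10: S(S(S(S(mul(SSSZ, SZ)))))
  step 11: S(S(S(S(add(SZ, mul(SSZ, SZ))))))
  step 12: S(S(S(S(S(add(Z, mul(SSZ, SZ)))))))
  step 13: S(S(S(S(S(mul(SSZ, SZ))))))
  step 14: S(S(S(S(S(add(SZ, mul(SZ, SZ)))))))
  step 15: S(S(S(S(S(S(add(Z, mul(SZ, SZ))))))))
  step 16: S(S(S(S(S(S(mul(SZ, SZ)))))))
  step 17: S(S(S(S(S(S(add(SZ, mul(Z, SZ))))))))
  step 18: S(S(S(S(S(S(S(add(Z, mul(Z, SZ)))))))))
  step 19: S(S(S(S(S(S(S(mul(Z, SZ))))))))
  step 20: S^7(Z)

Answer: normal form = S^7(Z)  (in 20 steps)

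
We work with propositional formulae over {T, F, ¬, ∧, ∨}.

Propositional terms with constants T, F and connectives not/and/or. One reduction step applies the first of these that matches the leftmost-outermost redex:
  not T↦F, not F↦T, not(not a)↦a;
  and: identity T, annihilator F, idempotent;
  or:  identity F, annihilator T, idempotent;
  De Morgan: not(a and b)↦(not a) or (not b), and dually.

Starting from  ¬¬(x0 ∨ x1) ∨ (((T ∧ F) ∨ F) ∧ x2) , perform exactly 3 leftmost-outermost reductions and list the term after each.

  start: ¬¬(x0 ∨ x1) ∨ (((T ∧ F) ∨ F) ∧ x2)
  [1] (x0 ∨ x1) ∨ (((T ∧ F) ∨ F) ∧ x2)
  [2] (x0 ∨ x1) ∨ ((T ∧ F) ∧ x2)
  [3] (x0 ∨ x1) ∨ (F ∧ x2)

Answer: after 3 steps: (x0 ∨ x1) ∨ (F ∧ x2)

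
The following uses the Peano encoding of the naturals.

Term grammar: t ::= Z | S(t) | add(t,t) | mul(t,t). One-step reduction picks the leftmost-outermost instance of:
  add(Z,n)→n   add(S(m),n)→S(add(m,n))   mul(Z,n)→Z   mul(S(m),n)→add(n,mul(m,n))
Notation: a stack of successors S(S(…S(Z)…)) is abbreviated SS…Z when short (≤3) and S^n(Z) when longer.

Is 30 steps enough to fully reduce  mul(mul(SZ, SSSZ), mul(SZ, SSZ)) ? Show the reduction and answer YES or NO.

  start: mul(mul(SZ, SSSZ), mul(SZ, SSZ))
  →1  mul(add(SSSZ, mul(Z, SSSZ)), mul(SZ, SSZ))
  →2  mul(S(add(SSZ, mul(Z, SSSZ))), mul(SZ, SSZ))
  →3  add(mul(SZ, SSZ), mul(add(SSZ, mul(Z, SSSZ)), mul(SZ, SSZ)))
  →4  add(add(SSZ, mul(Z, SSZ)), mul(add(SSZ, mul(Z, SSSZ)), mul(SZ, SSZ)))
  →5  add(S(add(SZ, mul(Z, SSZ))), mul(add(SSZ, mul(Z, SSSZ)), mul(SZ, SSZ)))
  →6  S(add(add(SZ, mul(Z, SSZ)), mul(add(SSZ, mul(Z, SSSZ)), mul(SZ, SSZ))))
  →7  S(add(S(add(Z, mul(Z, SSZ))), mul(add(SSZ, mul(Z, SSSZ)), mul(SZ, SSZ))))
  →8  S(S(add(add(Z, mul(Z, SSZ)), mul(add(SSZ, mul(Z, SSSZ)), mul(SZ, SSZ)))))
  →9  S(S(add(mul(Z, SSZ), mul(add(SSZ, mul(Z, SSSZ)), mul(SZ, SSZ)))))
  →10  S(S(add(Z, mul(add(SSZ, mul(Z, SSSZ)), mul(SZ, SSZ)))))
  →11  S(S(mul(add(SSZ, mul(Z, SSSZ)), mul(SZ, SSZ))))
  →12  S(S(mul(S(add(SZ, mul(Z, SSSZ))), mul(SZ, SSZ))))
  →13  S(S(add(mul(SZ, SSZ), mul(add(SZ, mul(Z, SSSZ)), mul(SZ, SSZ)))))
  →14  S(S(add(add(SSZ, mul(Z, SSZ)), mul(add(SZ, mul(Z, SSSZ)), mul(SZ, SSZ)))))
  →15  S(S(add(S(add(SZ, mul(Z, SSZ))), mul(add(SZ, mul(Z, SSSZ)), mul(SZ, SSZ)))))
  →16  S(S(S(add(add(SZ, mul(Z, SSZ)), mul(add(SZ, mul(Z, SSSZ)), mul(SZ, SSZ))))))
  →17  S(S(S(add(S(add(Z, mul(Z, SSZ))), mul(add(SZ, mul(Z, SSSZ)), mul(SZ, SSZ))))))
  →18  S(S(S(S(add(add(Z, mul(Z, SSZ)), mul(add(SZ, mul(Z, SSSZ)), mul(SZ, SSZ)))))))
  →19  S(S(S(S(add(mul(Z, SSZ), mul(add(SZ, mul(Z, SSSZ)), mul(SZ, SSZ)))))))
  →20  S(S(S(S(add(Z, mul(add(SZ, mul(Z, SSSZ)), mul(SZ, SSZ)))))))
  →21  S(S(S(S(mul(add(SZ, mul(Z, SSSZ)), mul(SZ, SSZ))))))
  →22  S(S(S(S(mul(S(add(Z, mul(Z, SSSZ))), mul(SZ, SSZ))))))
  →23  S(S(S(S(add(mul(SZ, SSZ), mul(add(Z, mul(Z, SSSZ)), mul(SZ, SSZ)))))))
  →24  S(S(S(S(add(add(SSZ, mul(Z, SSZ)), mul(add(Z, mul(Z, SSSZ)), mul(SZ, SSZ)))))))
  →25  S(S(S(S(add(S(add(SZ, mul(Z, SSZ))), mul(add(Z, mul(Z, SSSZ)), mul(SZ, SSZ)))))))
  →26  S(S(S(S(S(add(add(SZ, mul(Z, SSZ)), mul(add(Z, mul(Z, SSSZ)), mul(SZ, SSZ))))))))
  →27  S(S(S(S(S(add(S(add(Z, mul(Z, SSZ))), mul(add(Z, mul(Z, SSSZ)), mul(SZ, SSZ))))))))
  →28  S(S(S(S(S(S(add(add(Z, mul(Z, SSZ)), mul(add(Z, mul(Z, SSSZ)), mul(SZ, SSZ)))))))))
  →29  S(S(S(S(S(S(add(mul(Z, SSZ), mul(add(Z, mul(Z, SSSZ)), mul(SZ, SSZ)))))))))
  →30  S(S(S(S(S(S(add(Z, mul(add(Z, mul(Z, SSSZ)), mul(SZ, SSZ)))))))))

Answer: NO — after 30 steps the term is S(S(S(S(S(S(add(Z, mul(add(Z, mul(Z, SSSZ)), mul(SZ, SSZ))))))))), not yet normal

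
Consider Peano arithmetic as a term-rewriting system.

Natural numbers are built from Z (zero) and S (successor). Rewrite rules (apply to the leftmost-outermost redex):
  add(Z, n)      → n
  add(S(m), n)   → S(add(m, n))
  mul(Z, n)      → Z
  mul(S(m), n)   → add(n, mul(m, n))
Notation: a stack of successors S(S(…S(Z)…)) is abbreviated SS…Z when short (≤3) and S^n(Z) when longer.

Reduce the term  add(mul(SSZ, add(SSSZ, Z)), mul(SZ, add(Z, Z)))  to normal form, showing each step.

  start: add(mul(SSZ, add(SSSZ, Z)), mul(SZ, add(Z, Z)))
  →1  add(add(add(SSSZ, Z), mul(SZ, add(SSSZ, Z))), mul(SZ, add(Z, Z)))
  →2  add(add(S(add(SSZ, Z)), mul(SZ, add(SSSZ, Z))), mul(SZ, add(Z, Z)))
  →3  add(S(add(add(SSZ, Z), mul(SZ, add(SSSZ, Z)))), mul(SZ, add(Z, Z)))
  →4  S(add(add(add(SSZ, Z), mul(SZ, add(SSSZ, Z))), mul(SZ, add(Z, Z))))
  →5  S(add(add(S(add(SZ, Z)), mul(SZ, add(SSSZ, Z))), mul(SZ, add(Z, Z))))
  →6  S(add(S(add(add(SZ, Z), mul(SZ, add(SSSZ, Z)))), mul(SZ, add(Z, Z))))
  →7  S(S(add(add(add(SZ, Z), mul(SZ, add(SSSZ, Z))), mul(SZ, add(Z, Z)))))
  →8  S(S(add(add(S(add(Z, Z)), mul(SZ, add(SSSZ, Z))), mul(SZ, add(Z, Z)))))
  →9  S(S(add(S(add(add(Z, Z), mul(SZ, add(SSSZ, Z)))), mul(SZ, add(Z, Z)))))
  →10  S(S(S(add(add(add(Z, Z), mul(SZ, add(SSSZ, Z))), mul(SZ, add(Z, Z))))))
  →11  S(S(S(add(add(Z, mul(SZ, add(SSSZ, Z))), mul(SZ, add(Z, Z))))))
  →12  S(S(S(add(mul(SZ, add(SSSZ, Z)), mul(SZ, add(Z, Z))))))
  →13  S(S(S(add(add(add(SSSZ, Z), mul(Z, add(SSSZ, Z))), mul(SZ, add(Z, Z))))))
  →14  S(S(S(add(add(S(add(SSZ, Z)), mul(Z, add(SSSZ, Z))), mul(SZ, add(Z, Z))))))
  →15  S(S(S(add(S(add(add(SSZ, Z), mul(Z, add(SSSZ, Z)))), mul(SZ, add(Z, Z))))))
  →16  S(S(S(S(add(add(add(SSZ, Z), mul(Z, add(SSSZ, Z))), mul(SZ, add(Z, Z)))))))
  →17  S(S(S(S(add(add(S(add(SZ, Z)), mul(Z, add(SSSZ, Z))), mul(SZ, add(Z, Z)))))))
  →18  S(S(S(S(add(S(add(add(SZ, Z), mul(Z, add(SSSZ, Z)))), mul(SZ, add(Z, Z)))))))
  →19  S(S(S(S(S(add(add(add(SZ, Z), mul(Z, add(SSSZ, Z))), mul(SZ, add(Z, Z))))))))
  →20  S(S(S(S(S(add(add(S(add(Z, Z)), mul(Z, add(SSSZ, Z))), mul(SZ, add(Z, Z))))))))
  →21  S(S(S(S(S(add(S(add(add(Z, Z), mul(Z, add(SSSZ, Z)))), mul(SZ, add(Z, Z))))))))
  →22  S(S(S(S(S(S(add(add(add(Z, Z), mul(Z, add(SSSZ, Z))), mul(SZ, add(Z, Z)))))))))
  →23  S(S(S(S(S(S(add(add(Z, mul(Z, add(SSSZ, Z))), mul(SZ, add(Z, Z)))))))))
  →24  S(S(S(S(S(S(add(mul(Z, add(SSSZ, Z)), mul(SZ, add(Z, Z)))))))))
  →25  S(S(S(S(S(S(add(Z, mul(SZ, add(Z, Z)))))))))
  →26  S(S(S(S(S(S(mul(SZ, add(Z, Z))))))))
  →27  S(S(S(S(S(S(add(add(Z, Z), mul(Z, add(Z, Z)))))))))
  →28  S(S(S(S(S(S(add(Z, mul(Z, add(Z, Z)))))))))
  →29  S(S(S(S(S(S(mul(Z, add(Z, Z))))))))
  →30  S^6(Z)

Answer: normal form = S^6(Z)  (in 30 steps)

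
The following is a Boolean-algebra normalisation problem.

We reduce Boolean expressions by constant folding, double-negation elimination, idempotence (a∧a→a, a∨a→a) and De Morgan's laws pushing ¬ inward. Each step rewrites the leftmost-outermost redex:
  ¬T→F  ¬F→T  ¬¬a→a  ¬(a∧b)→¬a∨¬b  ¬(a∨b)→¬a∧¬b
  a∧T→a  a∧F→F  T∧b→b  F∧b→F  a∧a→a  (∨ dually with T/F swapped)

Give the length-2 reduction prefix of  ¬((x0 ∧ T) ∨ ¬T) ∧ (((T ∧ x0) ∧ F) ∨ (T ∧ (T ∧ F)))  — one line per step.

Answer: after 2 steps: ((¬x0 ∨ ¬T) ∧ ¬¬T) ∧ (((T ∧ x0) ∧ F) ∨ (T ∧ (T ∧ F)))

Working:
  start: ¬((x0 ∧ T) ∨ ¬T) ∧ (((T ∧ x0) ∧ F) ∨ (T ∧ (T ∧ F)))
  [1] (¬(x0 ∧ T) ∧ ¬¬T) ∧ (((T ∧ x0) ∧ F) ∨ (T ∧ (T ∧ F)))
  [2] ((¬x0 ∨ ¬T) ∧ ¬¬T) ∧ (((T ∧ x0) ∧ F) ∨ (T ∧ (T ∧ F)))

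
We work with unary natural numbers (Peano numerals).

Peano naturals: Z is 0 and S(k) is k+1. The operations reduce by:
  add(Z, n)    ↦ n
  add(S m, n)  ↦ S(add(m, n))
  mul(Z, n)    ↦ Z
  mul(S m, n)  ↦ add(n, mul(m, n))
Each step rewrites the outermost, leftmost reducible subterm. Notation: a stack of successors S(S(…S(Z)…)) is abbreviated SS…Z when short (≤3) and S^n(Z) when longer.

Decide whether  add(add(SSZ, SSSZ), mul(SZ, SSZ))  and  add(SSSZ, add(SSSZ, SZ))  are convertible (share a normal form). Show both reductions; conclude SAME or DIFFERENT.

Answer: SAME — A ⇓ S^7(Z), B ⇓ S^7(Z)

Derivation:
Term A:
  start: add(add(SSZ, SSSZ), mul(SZ, SSZ))
  →1  add(S(add(SZ, SSSZ)), mul(SZ, SSZ))
  →2  S(add(add(SZ, SSSZ), mul(SZ, SSZ)))
  →3  S(add(S(add(Z, SSSZ)), mul(SZ, SSZ)))
  →4  S(S(add(add(Z, SSSZ), mul(SZ, SSZ))))
  →5  S(S(add(SSSZ, mul(SZ, SSZ))))
  →6  S(S(S(add(SSZ, mul(SZ, SSZ)))))
  →7  S(S(S(S(add(SZ, mul(SZ, SSZ))))))
  →8  S(S(S(S(S(add(Z, mul(SZ, SSZ)))))))
  →9  S(S(S(S(S(mul(SZ, SSZ))))))
  →10  S(S(S(S(S(add(SSZ, mul(Z, SSZ)))))))
  →11  S(S(S(S(S(S(add(SZ, mul(Z, SSZ))))))))
  →12  S(S(S(S(S(S(S(add(Z, mul(Z, SSZ)))))))))
  →13  S(S(S(S(S(S(S(mul(Z, SSZ))))))))
  →14  S^7(Z)

Term B:
  start: add(SSSZ, add(SSSZ, SZ))
  →1  S(add(SSZ, add(SSSZ, SZ)))
  →2  S(S(add(SZ, add(SSSZ, SZ))))
  →3  S(S(S(add(Z, add(SSSZ, SZ)))))
  →4  S(S(S(add(SSSZ, SZ))))
  →5  S(S(S(S(add(SSZ, SZ)))))
  →6  S(S(S(S(S(add(SZ, SZ))))))
  →7  S(S(S(S(S(S(add(Z, SZ)))))))
  →8  S^7(Z)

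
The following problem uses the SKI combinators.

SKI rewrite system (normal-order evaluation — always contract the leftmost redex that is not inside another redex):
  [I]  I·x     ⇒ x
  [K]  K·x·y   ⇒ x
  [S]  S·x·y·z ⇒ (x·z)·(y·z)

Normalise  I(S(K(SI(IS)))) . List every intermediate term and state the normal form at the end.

Answer: normal form = S(K(SIS))  (in 2 steps)

Reduction:
  start: I(S(K(SI(IS))))
  →1  S(K(SI(IS)))
  →2  S(K(SIS))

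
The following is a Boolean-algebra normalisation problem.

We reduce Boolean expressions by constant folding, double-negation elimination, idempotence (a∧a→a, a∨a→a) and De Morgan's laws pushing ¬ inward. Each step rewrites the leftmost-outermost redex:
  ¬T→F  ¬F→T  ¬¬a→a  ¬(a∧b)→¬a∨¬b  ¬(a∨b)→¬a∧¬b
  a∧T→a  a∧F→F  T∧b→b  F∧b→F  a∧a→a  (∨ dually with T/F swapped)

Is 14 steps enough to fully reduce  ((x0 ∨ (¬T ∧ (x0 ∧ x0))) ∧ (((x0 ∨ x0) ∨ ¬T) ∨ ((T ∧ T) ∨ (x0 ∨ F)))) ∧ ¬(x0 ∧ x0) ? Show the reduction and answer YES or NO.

Answer: YES — reaches normal form x0 ∧ ¬x0 in 12 ≤ 14 steps

Working:
  start: ((x0 ∨ (¬T ∧ (x0 ∧ x0))) ∧ (((x0 ∨ x0) ∨ ¬T) ∨ ((T ∧ T) ∨ (x0 ∨ F)))) ∧ ¬(x0 ∧ x0)
  step 1: ((x0 ∨ (F ∧ (x0 ∧ x0))) ∧ (((x0 ∨ x0) ∨ ¬T) ∨ ((T ∧ T) ∨ (x0 ∨ F)))) ∧ ¬(x0 ∧ x0)
  step 2: ((x0 ∨ F) ∧ (((x0 ∨ x0) ∨ ¬T) ∨ ((T ∧ T) ∨ (x0 ∨ F)))) ∧ ¬(x0 ∧ x0)
  step 3: (x0 ∧ (((x0 ∨ x0) ∨ ¬T) ∨ ((T ∧ T) ∨ (x0 ∨ F)))) ∧ ¬(x0 ∧ x0)
  step 4: (x0 ∧ ((x0 ∨ ¬T) ∨ ((T ∧ T) ∨ (x0 ∨ F)))) ∧ ¬(x0 ∧ x0)
  step 5: (x0 ∧ ((x0 ∨ F) ∨ ((T ∧ T) ∨ (x0 ∨ F)))) ∧ ¬(x0 ∧ x0)
  step 6: (x0 ∧ (x0 ∨ ((T ∧ T) ∨ (x0 ∨ F)))) ∧ ¬(x0 ∧ x0)
  step 7: (x0 ∧ (x0 ∨ (T ∨ (x0 ∨ F)))) ∧ ¬(x0 ∧ x0)
  step 8: (x0 ∧ (x0 ∨ T)) ∧ ¬(x0 ∧ x0)
  step 9: (x0 ∧ T) ∧ ¬(x0 ∧ x0)
  step 10: x0 ∧ ¬(x0 ∧ x0)
  step 11: x0 ∧ (¬x0 ∨ ¬x0)
  step 12: x0 ∧ ¬x0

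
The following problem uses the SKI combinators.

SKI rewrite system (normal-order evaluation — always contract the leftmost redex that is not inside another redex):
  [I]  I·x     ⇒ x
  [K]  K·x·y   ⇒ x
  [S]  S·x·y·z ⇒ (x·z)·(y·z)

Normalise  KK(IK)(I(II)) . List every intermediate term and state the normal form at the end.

Answer: normal form = KI  (in 3 steps)

Working:
  start: KK(IK)(I(II))
  →1  K(I(II))
  →2  K(II)
  →3  KI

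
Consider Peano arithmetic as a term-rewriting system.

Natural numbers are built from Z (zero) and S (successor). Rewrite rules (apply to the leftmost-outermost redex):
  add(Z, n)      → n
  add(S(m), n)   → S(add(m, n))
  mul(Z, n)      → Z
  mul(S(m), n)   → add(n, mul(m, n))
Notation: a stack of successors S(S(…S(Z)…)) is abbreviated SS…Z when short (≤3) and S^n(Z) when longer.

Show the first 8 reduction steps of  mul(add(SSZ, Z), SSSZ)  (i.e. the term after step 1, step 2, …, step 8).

Answer: after 8 steps: S(S(S(add(SSSZ, mul(add(Z, Z), SSSZ)))))

Reduction:
  start: mul(add(SSZ, Z), SSSZ)
  →1  mul(S(add(SZ, Z)), SSSZ)
  →2  add(SSSZ, mul(add(SZ, Z), SSSZ))
  →3  S(add(SSZ, mul(add(SZ, Z), SSSZ)))
  →4  S(S(add(SZ, mul(add(SZ, Z), SSSZ))))
  →5  S(S(S(add(Z, mul(add(SZ, Z), SSSZ)))))
  →6  S(S(S(mul(add(SZ, Z), SSSZ))))
  →7  S(S(S(mul(S(add(Z, Z)), SSSZ))))
  →8  S(S(S(add(SSSZ, mul(add(Z, Z), SSSZ)))))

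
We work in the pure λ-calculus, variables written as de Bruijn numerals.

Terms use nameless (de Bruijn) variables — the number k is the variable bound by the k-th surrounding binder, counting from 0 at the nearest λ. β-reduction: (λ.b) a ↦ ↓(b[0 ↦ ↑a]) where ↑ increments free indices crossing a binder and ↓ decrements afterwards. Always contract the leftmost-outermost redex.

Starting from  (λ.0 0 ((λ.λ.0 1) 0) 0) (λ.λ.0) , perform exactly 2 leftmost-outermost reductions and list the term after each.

Answer: after 2 steps: (λ.0) ((λ.λ.0 1) (λ.λ.0)) (λ.λ.0)

Working:
  start: (λ.0 0 ((λ.λ.0 1) 0) 0) (λ.λ.0)
  step 1: (λ.λ.0) (λ.λ.0) ((λ.λ.0 1) (λ.λ.0)) (λ.λ.0)
  step 2: (λ.0) ((λ.λ.0 1) (λ.λ.0)) (λ.λ.0)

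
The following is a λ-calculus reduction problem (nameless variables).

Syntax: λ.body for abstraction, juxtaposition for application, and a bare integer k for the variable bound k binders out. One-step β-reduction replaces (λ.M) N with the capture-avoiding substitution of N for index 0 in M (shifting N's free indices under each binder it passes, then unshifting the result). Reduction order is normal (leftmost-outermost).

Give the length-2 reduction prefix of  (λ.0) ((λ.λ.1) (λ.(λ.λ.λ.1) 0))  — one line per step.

Answer: after 2 steps: λ.λ.(λ.λ.λ.1) 0

Reduction:
  start: (λ.0) ((λ.λ.1) (λ.(λ.λ.λ.1) 0))
  step 1: (λ.λ.1) (λ.(λ.λ.λ.1) 0)
  step 2: λ.λ.(λ.λ.λ.1) 0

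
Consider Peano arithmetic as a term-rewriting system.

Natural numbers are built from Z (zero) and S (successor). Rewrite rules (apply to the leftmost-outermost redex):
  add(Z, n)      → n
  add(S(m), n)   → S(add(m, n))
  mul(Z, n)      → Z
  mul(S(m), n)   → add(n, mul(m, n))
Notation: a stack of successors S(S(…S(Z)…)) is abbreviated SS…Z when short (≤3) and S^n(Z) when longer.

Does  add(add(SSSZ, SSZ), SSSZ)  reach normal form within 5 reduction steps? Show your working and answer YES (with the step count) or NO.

  start: add(add(SSSZ, SSZ), SSSZ)
  [1] add(S(add(SSZ, SSZ)), SSSZ)
  [2] S(add(add(SSZ, SSZ), SSSZ))
  [3] S(add(S(add(SZ, SSZ)), SSSZ))
  [4] S(S(add(add(SZ, SSZ), SSSZ)))
  [5] S(S(add(S(add(Z, SSZ)), SSSZ)))

Answer: NO — after 5 steps the term is S(S(add(S(add(Z, SSZ)), SSSZ))), not yet normal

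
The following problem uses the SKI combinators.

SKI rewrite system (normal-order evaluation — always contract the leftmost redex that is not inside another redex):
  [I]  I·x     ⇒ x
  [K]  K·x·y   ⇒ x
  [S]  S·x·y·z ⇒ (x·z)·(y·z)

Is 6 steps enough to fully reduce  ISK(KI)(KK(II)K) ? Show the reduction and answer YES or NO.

  start: ISK(KI)(KK(II)K)
  [1] SK(KI)(KK(II)K)
  [2] K(KK(II)K)(KI(KK(II)K))
  [3] KK(II)K
  [4] KK

Answer: YES — reaches normal form KK in 4 ≤ 6 steps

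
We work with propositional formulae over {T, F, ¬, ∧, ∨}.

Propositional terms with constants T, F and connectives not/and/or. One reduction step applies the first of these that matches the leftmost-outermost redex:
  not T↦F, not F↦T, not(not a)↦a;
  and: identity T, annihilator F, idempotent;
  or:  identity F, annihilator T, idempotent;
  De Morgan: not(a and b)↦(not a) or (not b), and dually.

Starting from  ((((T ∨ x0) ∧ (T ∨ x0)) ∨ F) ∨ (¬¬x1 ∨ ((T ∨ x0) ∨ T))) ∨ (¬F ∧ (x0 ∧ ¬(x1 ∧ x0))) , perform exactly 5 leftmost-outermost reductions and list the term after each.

Answer: after 5 steps: T

Working:
  start: ((((T ∨ x0) ∧ (T ∨ x0)) ∨ F) ∨ (¬¬x1 ∨ ((T ∨ x0) ∨ T))) ∨ (¬F ∧ (x0 ∧ ¬(x1 ∧ x0)))
  [1] (((T ∨ x0) ∧ (T ∨ x0)) ∨ (¬¬x1 ∨ ((T ∨ x0) ∨ T))) ∨ (¬F ∧ (x0 ∧ ¬(x1 ∧ x0)))
  [2] ((T ∨ x0) ∨ (¬¬x1 ∨ ((T ∨ x0) ∨ T))) ∨ (¬F ∧ (x0 ∧ ¬(x1 ∧ x0)))
  [3] (T ∨ (¬¬x1 ∨ ((T ∨ x0) ∨ T))) ∨ (¬F ∧ (x0 ∧ ¬(x1 ∧ x0)))
  [4] T ∨ (¬F ∧ (x0 ∧ ¬(x1 ∧ x0)))
  [5] T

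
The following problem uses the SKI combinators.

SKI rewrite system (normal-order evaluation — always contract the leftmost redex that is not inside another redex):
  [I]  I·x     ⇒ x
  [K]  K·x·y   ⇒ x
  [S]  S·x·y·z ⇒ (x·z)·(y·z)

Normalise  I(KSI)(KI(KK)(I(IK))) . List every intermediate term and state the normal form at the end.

Answer: normal form = SK  (in 6 steps)

Reduction:
  start: I(KSI)(KI(KK)(I(IK)))
  [1] KSI(KI(KK)(I(IK)))
  [2] S(KI(KK)(I(IK)))
  [3] S(I(I(IK)))
  [4] S(I(IK))
  [5] S(IK)
  [6] SK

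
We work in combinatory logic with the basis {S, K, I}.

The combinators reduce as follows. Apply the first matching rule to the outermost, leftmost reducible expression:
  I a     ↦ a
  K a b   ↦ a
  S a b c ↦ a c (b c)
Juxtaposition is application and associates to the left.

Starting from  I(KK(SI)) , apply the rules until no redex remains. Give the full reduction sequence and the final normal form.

  start: I(KK(SI))
  step 1: KK(SI)
  step 2: K

Answer: normal form = K  (in 2 steps)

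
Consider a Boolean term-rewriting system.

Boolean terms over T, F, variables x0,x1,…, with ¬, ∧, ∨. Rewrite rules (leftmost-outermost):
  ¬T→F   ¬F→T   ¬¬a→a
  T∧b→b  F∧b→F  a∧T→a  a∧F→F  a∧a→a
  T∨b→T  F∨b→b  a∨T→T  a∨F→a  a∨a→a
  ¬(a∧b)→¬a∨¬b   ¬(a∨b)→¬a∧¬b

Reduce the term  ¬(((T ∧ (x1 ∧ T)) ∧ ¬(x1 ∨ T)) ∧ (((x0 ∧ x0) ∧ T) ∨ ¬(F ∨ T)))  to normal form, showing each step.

Answer: normal form = T  (in 12 steps)

Working:
  start: ¬(((T ∧ (x1 ∧ T)) ∧ ¬(x1 ∨ T)) ∧ (((x0 ∧ x0) ∧ T) ∨ ¬(F ∨ T)))
  step 1: ¬((T ∧ (x1 ∧ T)) ∧ ¬(x1 ∨ T)) ∨ ¬(((x0 ∧ x0) ∧ T) ∨ ¬(F ∨ T))
  step 2: (¬(T ∧ (x1 ∧ T)) ∨ ¬¬(x1 ∨ T)) ∨ ¬(((x0 ∧ x0) ∧ T) ∨ ¬(F ∨ T))
  step 3: ((¬T ∨ ¬(x1 ∧ T)) ∨ ¬¬(x1 ∨ T)) ∨ ¬(((x0 ∧ x0) ∧ T) ∨ ¬(F ∨ T))
  step 4: ((F ∨ ¬(x1 ∧ T)) ∨ ¬¬(x1 ∨ T)) ∨ ¬(((x0 ∧ x0) ∧ T) ∨ ¬(F ∨ T))
  step 5: (¬(x1 ∧ T) ∨ ¬¬(x1 ∨ T)) ∨ ¬(((x0 ∧ x0) ∧ T) ∨ ¬(F ∨ T))
  step 6: ((¬x1 ∨ ¬T) ∨ ¬¬(x1 ∨ T)) ∨ ¬(((x0 ∧ x0) ∧ T) ∨ ¬(F ∨ T))
  step 7: ((¬x1 ∨ F) ∨ ¬¬(x1 ∨ T)) ∨ ¬(((x0 ∧ x0) ∧ T) ∨ ¬(F ∨ T))
  step 8: (¬x1 ∨ ¬¬(x1 ∨ T)) ∨ ¬(((x0 ∧ x0) ∧ T) ∨ ¬(F ∨ T))
  step 9: (¬x1 ∨ (x1 ∨ T)) ∨ ¬(((x0 ∧ x0) ∧ T) ∨ ¬(F ∨ T))
  step 10: (¬x1 ∨ T) ∨ ¬(((x0 ∧ x0) ∧ T) ∨ ¬(F ∨ T))
  step 11: T ∨ ¬(((x0 ∧ x0) ∧ T) ∨ ¬(F ∨ T))
  step 12: T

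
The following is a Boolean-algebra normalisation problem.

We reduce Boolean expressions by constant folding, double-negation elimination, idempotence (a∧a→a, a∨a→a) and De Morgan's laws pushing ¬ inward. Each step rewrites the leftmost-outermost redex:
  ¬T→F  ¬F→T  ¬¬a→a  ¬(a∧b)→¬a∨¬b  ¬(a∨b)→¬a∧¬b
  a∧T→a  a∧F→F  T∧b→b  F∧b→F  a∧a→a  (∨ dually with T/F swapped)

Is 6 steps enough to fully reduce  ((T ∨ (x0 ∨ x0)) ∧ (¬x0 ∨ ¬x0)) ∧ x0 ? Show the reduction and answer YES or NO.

  start: ((T ∨ (x0 ∨ x0)) ∧ (¬x0 ∨ ¬x0)) ∧ x0
  [1] (T ∧ (¬x0 ∨ ¬x0)) ∧ x0
  [2] (¬x0 ∨ ¬x0) ∧ x0
  [3] ¬x0 ∧ x0

Answer: YES — reaches normal form ¬x0 ∧ x0 in 3 ≤ 6 steps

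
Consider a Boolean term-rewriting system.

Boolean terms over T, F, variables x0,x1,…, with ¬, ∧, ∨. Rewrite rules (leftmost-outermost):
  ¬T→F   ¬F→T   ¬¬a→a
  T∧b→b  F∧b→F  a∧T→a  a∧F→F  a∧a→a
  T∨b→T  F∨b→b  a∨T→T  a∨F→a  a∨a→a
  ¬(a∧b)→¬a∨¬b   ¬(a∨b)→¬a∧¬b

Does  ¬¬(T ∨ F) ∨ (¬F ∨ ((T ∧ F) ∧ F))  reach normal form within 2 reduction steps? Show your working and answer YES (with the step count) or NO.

Answer: NO — after 2 steps the term is T ∨ (¬F ∨ ((T ∧ F) ∧ F)), not yet normal

Working:
  start: ¬¬(T ∨ F) ∨ (¬F ∨ ((T ∧ F) ∧ F))
  [1] (T ∨ F) ∨ (¬F ∨ ((T ∧ F) ∧ F))
  [2] T ∨ (¬F ∨ ((T ∧ F) ∧ F))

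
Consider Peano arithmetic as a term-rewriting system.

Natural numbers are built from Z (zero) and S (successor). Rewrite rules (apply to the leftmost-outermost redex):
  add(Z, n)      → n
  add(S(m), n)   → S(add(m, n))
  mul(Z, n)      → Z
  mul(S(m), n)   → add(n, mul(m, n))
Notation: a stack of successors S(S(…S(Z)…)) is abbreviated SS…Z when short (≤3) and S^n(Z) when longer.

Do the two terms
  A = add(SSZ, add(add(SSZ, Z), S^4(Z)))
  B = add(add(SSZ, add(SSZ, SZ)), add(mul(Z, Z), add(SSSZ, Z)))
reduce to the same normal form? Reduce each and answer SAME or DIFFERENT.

Term A:
  start: add(SSZ, add(add(SSZ, Z), S^4(Z)))
  →1  S(add(SZ, add(add(SSZ, Z), S^4(Z))))
  →2  S(S(add(Z, add(add(SSZ, Z), S^4(Z)))))
  →3  S(S(add(add(SSZ, Z), S^4(Z))))
  →4  S(S(add(S(add(SZ, Z)), S^4(Z))))
  →5  S(S(S(add(add(SZ, Z), S^4(Z)))))
  →6  S(S(S(add(S(add(Z, Z)), S^4(Z)))))
  →7  S(S(S(S(add(add(Z, Z), S^4(Z))))))
  →8  S(S(S(S(add(Z, S^4(Z))))))
  →9  S^8(Z)

Term B:
  start: add(add(SSZ, add(SSZ, SZ)), add(mul(Z, Z), add(SSSZ, Z)))
  →1  add(S(add(SZ, add(SSZ, SZ))), add(mul(Z, Z), add(SSSZ, Z)))
  →2  S(add(add(SZ, add(SSZ, SZ)), add(mul(Z, Z), add(SSSZ, Z))))
  →3  S(add(S(add(Z, add(SSZ, SZ))), add(mul(Z, Z), add(SSSZ, Z))))
  →4  S(S(add(add(Z, add(SSZ, SZ)), add(mul(Z, Z), add(SSSZ, Z)))))
  →5  S(S(add(add(SSZ, SZ), add(mul(Z, Z), add(SSSZ, Z)))))
  →6  S(S(add(S(add(SZ, SZ)), add(mul(Z, Z), add(SSSZ, Z)))))
  →7  S(S(S(add(add(SZ, SZ), add(mul(Z, Z), add(SSSZ, Z))))))
  →8  S(S(S(add(S(add(Z, SZ)), add(mul(Z, Z), add(SSSZ, Z))))))
  →9  S(S(S(S(add(add(Z, SZ), add(mul(Z, Z), add(SSSZ, Z)))))))
  →10  S(S(S(S(add(SZ, add(mul(Z, Z), add(SSSZ, Z)))))))
  →11  S(S(S(S(S(add(Z, add(mul(Z, Z), add(SSSZ, Z))))))))
  →12  S(S(S(S(S(add(mul(Z, Z), add(SSSZ, Z)))))))
  →13  S(S(S(S(S(add(Z, add(SSSZ, Z)))))))
  →14  S(S(S(S(S(add(SSSZ, Z))))))
  →15  S(S(S(S(S(S(add(SSZ, Z)))))))
  →16  S(S(S(S(S(S(S(add(SZ, Z))))))))
  →17  S(S(S(S(S(S(S(S(add(Z, Z)))))))))
  →18  S^8(Z)

Answer: SAME — A ⇓ S^8(Z), B ⇓ S^8(Z)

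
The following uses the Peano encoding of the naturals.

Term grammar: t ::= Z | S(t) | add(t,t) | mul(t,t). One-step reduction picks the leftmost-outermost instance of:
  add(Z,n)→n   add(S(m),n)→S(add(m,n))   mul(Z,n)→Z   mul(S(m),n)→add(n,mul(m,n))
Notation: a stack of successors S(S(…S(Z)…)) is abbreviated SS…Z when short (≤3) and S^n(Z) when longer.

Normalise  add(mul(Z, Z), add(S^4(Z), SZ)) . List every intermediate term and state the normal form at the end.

  start: add(mul(Z, Z), add(S^4(Z), SZ))
  step 1: add(Z, add(S^4(Z), SZ))
  step 2: add(S^4(Z), SZ)
  step 3: S(add(SSSZ, SZ))
  step 4: S(S(add(SSZ, SZ)))
  step 5: S(S(S(add(SZ, SZ))))
  step 6: S(S(S(S(add(Z, SZ)))))
  step 7: S^5(Z)

Answer: normal form = S^5(Z)  (in 7 steps)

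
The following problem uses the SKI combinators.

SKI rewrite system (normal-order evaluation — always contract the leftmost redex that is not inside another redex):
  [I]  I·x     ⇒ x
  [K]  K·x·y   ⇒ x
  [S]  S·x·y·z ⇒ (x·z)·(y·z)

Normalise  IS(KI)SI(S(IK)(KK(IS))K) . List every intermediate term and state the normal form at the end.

  start: IS(KI)SI(S(IK)(KK(IS))K)
  →1  S(KI)SI(S(IK)(KK(IS))K)
  →2  KII(SI)(S(IK)(KK(IS))K)
  →3  I(SI)(S(IK)(KK(IS))K)
  →4  SI(S(IK)(KK(IS))K)
  →5  SI(IKK(KK(IS)K))
  →6  SI(KK(KK(IS)K))
  →7  SIK

Answer: normal form = SIK  (in 7 steps)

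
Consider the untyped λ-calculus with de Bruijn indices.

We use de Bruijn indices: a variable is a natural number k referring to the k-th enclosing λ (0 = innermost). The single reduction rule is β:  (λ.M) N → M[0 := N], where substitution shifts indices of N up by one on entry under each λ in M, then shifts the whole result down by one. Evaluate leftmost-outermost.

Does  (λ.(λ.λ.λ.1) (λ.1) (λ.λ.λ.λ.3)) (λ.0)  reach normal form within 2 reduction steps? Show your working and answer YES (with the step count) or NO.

Answer: NO — after 2 steps the term is (λ.λ.1) (λ.λ.λ.λ.3), not yet normal

Reduction:
  start: (λ.(λ.λ.λ.1) (λ.1) (λ.λ.λ.λ.3)) (λ.0)
  [1] (λ.λ.λ.1) (λ.λ.0) (λ.λ.λ.λ.3)
  [2] (λ.λ.1) (λ.λ.λ.λ.3)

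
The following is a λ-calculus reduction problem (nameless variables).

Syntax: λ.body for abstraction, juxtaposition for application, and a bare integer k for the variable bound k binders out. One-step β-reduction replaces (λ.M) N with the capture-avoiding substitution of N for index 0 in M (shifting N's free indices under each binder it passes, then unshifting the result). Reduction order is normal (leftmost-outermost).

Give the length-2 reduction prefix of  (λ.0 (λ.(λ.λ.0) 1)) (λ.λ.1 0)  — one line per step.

Answer: after 2 steps: λ.(λ.(λ.λ.0) (λ.λ.1 0)) 0

Reduction:
  start: (λ.0 (λ.(λ.λ.0) 1)) (λ.λ.1 0)
  →1  (λ.λ.1 0) (λ.(λ.λ.0) (λ.λ.1 0))
  →2  λ.(λ.(λ.λ.0) (λ.λ.1 0)) 0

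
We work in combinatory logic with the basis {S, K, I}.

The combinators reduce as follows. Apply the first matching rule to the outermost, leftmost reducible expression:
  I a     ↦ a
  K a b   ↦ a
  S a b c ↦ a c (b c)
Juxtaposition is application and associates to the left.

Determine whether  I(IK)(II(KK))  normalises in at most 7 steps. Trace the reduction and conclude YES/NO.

Answer: YES — reaches normal form K(KK) in 4 ≤ 7 steps

Reduction:
  start: I(IK)(II(KK))
  →1  IK(II(KK))
  →2  K(II(KK))
  →3  K(I(KK))
  →4  K(KK)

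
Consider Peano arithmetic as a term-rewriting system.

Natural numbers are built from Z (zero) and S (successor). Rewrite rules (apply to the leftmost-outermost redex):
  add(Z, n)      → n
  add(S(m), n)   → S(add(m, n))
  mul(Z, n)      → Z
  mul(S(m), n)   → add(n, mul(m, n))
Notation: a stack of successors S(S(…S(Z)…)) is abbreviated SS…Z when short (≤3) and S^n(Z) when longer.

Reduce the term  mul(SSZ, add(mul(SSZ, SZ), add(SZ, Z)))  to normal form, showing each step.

  start: mul(SSZ, add(mul(SSZ, SZ), add(SZ, Z)))
  step 1: add(add(mul(SSZ, SZ), add(SZ, Z)), mul(SZ, add(mul(SSZ, SZ), add(SZ, Z))))
  step 2: add(add(add(SZ, mul(SZ, SZ)), add(SZ, Z)), mul(SZ, add(mul(SSZ, SZ), add(SZ, Z))))
  step 3: add(add(S(add(Z, mul(SZ, SZ))), add(SZ, Z)), mul(SZ, add(mul(SSZ, SZ), add(SZ, Z))))
  step 4: add(S(add(add(Z, mul(SZ, SZ)), add(SZ, Z))), mul(SZ, add(mul(SSZ, SZ), add(SZ, Z))))
  step 5: S(add(add(add(Z, mul(SZ, SZ)), add(SZ, Z)), mul(SZ, add(mul(SSZ, SZ), add(SZ, Z)))))
  step 6: S(add(add(mul(SZ, SZ), add(SZ, Z)), mul(SZ, add(mul(SSZ, SZ), add(SZ, Z)))))
  step 7: S(add(add(add(SZ, mul(Z, SZ)), add(SZ, Z)), mul(SZ, add(mul(SSZ, SZ), add(SZ, Z)))))
  step 8: S(add(add(S(add(Z, mul(Z, SZ))), add(SZ, Z)), mul(SZ, add(mul(SSZ, SZ), add(SZ, Z)))))
  step 9: S(add(S(add(add(Z, mul(Z, SZ)), add(SZ, Z))), mul(SZ, add(mul(SSZ, SZ), add(SZ, Z)))))
  step 10: S(S(add(add(add(Z, mul(Z, SZ)), add(SZ, Z)), mul(SZ, add(mul(SSZ, SZ), add(SZ, Z))))))
  step 11: S(S(add(add(mul(Z, SZ), add(SZ, Z)), mul(SZ, add(mul(SSZ, SZ), add(SZ, Z))))))
  step 12: S(S(add(add(Z, add(SZ, Z)), mul(SZ, add(mul(SSZ, SZ), add(SZ, Z))))))
  step 13: S(S(add(add(SZ, Z), mul(SZ, add(mul(SSZ, SZ), add(SZ, Z))))))
  step 14: S(S(add(S(add(Z, Z)), mul(SZ, add(mul(SSZ, SZ), add(SZ, Z))))))
  step 15: S(S(S(add(add(Z, Z), mul(SZ, add(mul(SSZ, SZ), add(SZ, Z)))))))
  step 16: S(S(S(add(Z, mul(SZ, add(mul(SSZ, SZ), add(SZ, Z)))))))
  step 17: S(S(S(mul(SZ, add(mul(SSZ, SZ), add(SZ, Z))))))
  step 18: S(S(S(add(add(mul(SSZ, SZ), add(SZ, Z)), mul(Z, add(mul(SSZ, SZ), add(SZ, Z)))))))
  step 19: S(S(S(add(add(add(SZ, mul(SZ, SZ)), add(SZ, Z)), mul(Z, add(mul(SSZ, SZ), add(SZ, Z)))))))
  step 20: S(S(S(add(add(S(add(Z, mul(SZ, SZ))), add(SZ, Z)), mul(Z, add(mul(SSZ, SZ), add(SZ, Z)))))))
  step 21: S(S(S(add(S(add(add(Z, mul(SZ, SZ)), add(SZ, Z))), mul(Z, add(mul(SSZ, SZ), add(SZ, Z)))))))
  step 22: S(S(S(S(add(add(add(Z, mul(SZ, SZ)), add(SZ, Z)), mul(Z, add(mul(SSZ, SZ), add(SZ, Z))))))))
  step 23: S(S(S(S(add(add(mul(SZ, SZ), add(SZ, Z)), mul(Z, add(mul(SSZ, SZ), add(SZ, Z))))))))
  step 24: S(S(S(S(add(add(add(SZ, mul(Z, SZ)), add(SZ, Z)), mul(Z, add(mul(SSZ, SZ), add(SZ, Z))))))))
  step 25: S(S(S(S(add(add(S(add(Z, mul(Z, SZ))), add(SZ, Z)), mul(Z, add(mul(SSZ, SZ), add(SZ, Z))))))))
  step 26: S(S(S(S(add(S(add(add(Z, mul(Z, SZ)), add(SZ, Z))), mul(Z, add(mul(SSZ, SZ), add(SZ, Z))))))))
  step 27: S(S(S(S(S(add(add(add(Z, mul(Z, SZ)), add(SZ, Z)), mul(Z, add(mul(SSZ, SZ), add(SZ, Z)))))))))
  step 28: S(S(S(S(S(add(add(mul(Z, SZ), add(SZ, Z)), mul(Z, add(mul(SSZ, SZ), add(SZ, Z)))))))))
  step 29: S(S(S(S(S(add(add(Z, add(SZ, Z)), mul(Z, add(mul(SSZ, SZ), add(SZ, Z)))))))))
  step 30: S(S(S(S(S(add(add(SZ, Z), mul(Z, add(mul(SSZ, SZ), add(SZ, Z)))))))))
  step 31: S(S(S(S(S(add(S(add(Z, Z)), mul(Z, add(mul(SSZ, SZ), add(SZ, Z)))))))))
  step 32: S(S(S(S(S(S(add(add(Z, Z), mul(Z, add(mul(SSZ, SZ), add(SZ, Z))))))))))
  step 33: S(S(S(S(S(S(add(Z, mul(Z, add(mul(SSZ, SZ), add(SZ, Z))))))))))
  step 34: S(S(S(S(S(S(mul(Z, add(mul(SSZ, SZ), add(SZ, Z)))))))))
  step 35: S^6(Z)

Answer: normal form = S^6(Z)  (in 35 steps)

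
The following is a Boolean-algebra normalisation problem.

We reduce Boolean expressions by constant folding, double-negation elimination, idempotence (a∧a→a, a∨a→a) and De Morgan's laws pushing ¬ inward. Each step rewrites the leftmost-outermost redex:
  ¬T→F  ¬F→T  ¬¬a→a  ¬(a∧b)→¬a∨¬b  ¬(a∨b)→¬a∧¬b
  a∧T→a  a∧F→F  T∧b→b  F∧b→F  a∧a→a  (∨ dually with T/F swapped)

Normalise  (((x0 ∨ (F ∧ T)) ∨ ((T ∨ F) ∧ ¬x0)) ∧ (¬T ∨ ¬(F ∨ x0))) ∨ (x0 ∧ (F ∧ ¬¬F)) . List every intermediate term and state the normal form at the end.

Answer: normal form = (x0 ∨ ¬x0) ∧ ¬x0  (in 12 steps)

Working:
  start: (((x0 ∨ (F ∧ T)) ∨ ((T ∨ F) ∧ ¬x0)) ∧ (¬T ∨ ¬(F ∨ x0))) ∨ (x0 ∧ (F ∧ ¬¬F))
  [1] (((x0 ∨ F) ∨ ((T ∨ F) ∧ ¬x0)) ∧ (¬T ∨ ¬(F ∨ x0))) ∨ (x0 ∧ (F ∧ ¬¬F))
  [2] ((x0 ∨ ((T ∨ F) ∧ ¬x0)) ∧ (¬T ∨ ¬(F ∨ x0))) ∨ (x0 ∧ (F ∧ ¬¬F))
  [3] ((x0 ∨ (T ∧ ¬x0)) ∧ (¬T ∨ ¬(F ∨ x0))) ∨ (x0 ∧ (F ∧ ¬¬F))
  [4] ((x0 ∨ ¬x0) ∧ (¬T ∨ ¬(F ∨ x0))) ∨ (x0 ∧ (F ∧ ¬¬F))
  [5] ((x0 ∨ ¬x0) ∧ (F ∨ ¬(F ∨ x0))) ∨ (x0 ∧ (F ∧ ¬¬F))
  [6] ((x0 ∨ ¬x0) ∧ ¬(F ∨ x0)) ∨ (x0 ∧ (F ∧ ¬¬F))
  [7] ((x0 ∨ ¬x0) ∧ (¬F ∧ ¬x0)) ∨ (x0 ∧ (F ∧ ¬¬F))
  [8] ((x0 ∨ ¬x0) ∧ (T ∧ ¬x0)) ∨ (x0 ∧ (F ∧ ¬¬F))
  [9] ((x0 ∨ ¬x0) ∧ ¬x0) ∨ (x0 ∧ (F ∧ ¬¬F))
  [10] ((x0 ∨ ¬x0) ∧ ¬x0) ∨ (x0 ∧ F)
  [11] ((x0 ∨ ¬x0) ∧ ¬x0) ∨ F
  [12] (x0 ∨ ¬x0) ∧ ¬x0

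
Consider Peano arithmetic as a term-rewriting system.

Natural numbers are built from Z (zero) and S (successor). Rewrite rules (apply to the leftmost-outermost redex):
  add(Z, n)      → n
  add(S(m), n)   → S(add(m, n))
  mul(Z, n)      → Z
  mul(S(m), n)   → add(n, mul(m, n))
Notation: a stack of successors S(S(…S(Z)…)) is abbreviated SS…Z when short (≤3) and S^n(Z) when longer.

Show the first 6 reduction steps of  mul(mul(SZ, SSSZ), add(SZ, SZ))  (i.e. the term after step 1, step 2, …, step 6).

Answer: after 6 steps: S(add(SZ, mul(add(SSZ, mul(Z, SSSZ)), add(SZ, SZ))))

Derivation:
  start: mul(mul(SZ, SSSZ), add(SZ, SZ))
  [1] mul(add(SSSZ, mul(Z, SSSZ)), add(SZ, SZ))
  [2] mul(S(add(SSZ, mul(Z, SSSZ))), add(SZ, SZ))
  [3] add(add(SZ, SZ), mul(add(SSZ, mul(Z, SSSZ)), add(SZ, SZ)))
  [4] add(S(add(Z, SZ)), mul(add(SSZ, mul(Z, SSSZ)), add(SZ, SZ)))
  [5] S(add(add(Z, SZ), mul(add(SSZ, mul(Z, SSSZ)), add(SZ, SZ))))
  [6] S(add(SZ, mul(add(SSZ, mul(Z, SSSZ)), add(SZ, SZ))))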